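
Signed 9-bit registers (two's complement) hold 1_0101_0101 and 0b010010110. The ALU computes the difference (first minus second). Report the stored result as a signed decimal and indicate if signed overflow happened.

1_0101_0101 → 101010101 = -171 (signed)
0b010010110 → 010010110 = 150 (signed)
Subtract via negate-and-add: invert 010010110 + 1 = 101101010 (i.e. -150).
  101010101
+ 101101010
= 010111111  (discard carry-out 1)
Result 010111111: MSB = 0 → value 191.
Both addends (after negating the subtrahend) are negative but the stored result is non-negative: signed overflow. The true value -171 − 150 = -321 lies outside [-256, 255].

191; overflow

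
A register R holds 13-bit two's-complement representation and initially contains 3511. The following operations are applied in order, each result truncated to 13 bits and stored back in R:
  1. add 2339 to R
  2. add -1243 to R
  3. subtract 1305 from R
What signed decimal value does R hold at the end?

Start: R = 3511 = 0110110110111.
R = 3511 + 2339 = 5850; wraps to -2342 = 1011011011010
R = -2342 + (-1243) = -3585 = 1000111111111
R = -3585 − 1305 = -4890; wraps to 3302 = 0110011100110

3302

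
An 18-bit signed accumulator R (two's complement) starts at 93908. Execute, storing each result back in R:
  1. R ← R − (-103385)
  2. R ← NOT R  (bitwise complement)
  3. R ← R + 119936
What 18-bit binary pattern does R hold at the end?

Start: R = 93908 = 010110111011010100.
R = 93908 − (-103385) = 197293; wraps to -64851 = 110000001010101101
R = NOT 110000001010101101 = 001111110101010010 = 64850
R = 64850 + 119936 = 184786; wraps to -77358 = 101101000111010010

101101000111010010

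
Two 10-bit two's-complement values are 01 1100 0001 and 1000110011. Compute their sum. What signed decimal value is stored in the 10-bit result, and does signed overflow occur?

01 1100 0001 → 0111000001 = 449 (signed)
1000110011 = -461 (signed)
  0111000001
+ 1000110011
= 1111110100
Result 1111110100: MSB = 1 → 1012 − 1024 = -12.
Addends have opposite signs, so signed overflow cannot occur.

-12; no overflow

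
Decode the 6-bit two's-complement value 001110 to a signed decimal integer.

MSB is 0, so the value is non-negative: 001110 = 14.

14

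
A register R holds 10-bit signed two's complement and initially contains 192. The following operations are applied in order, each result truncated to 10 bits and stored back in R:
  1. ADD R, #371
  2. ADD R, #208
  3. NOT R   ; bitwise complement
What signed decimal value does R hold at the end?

252

Start: R = 192 = 0011000000.
R = 192 + 371 = 563; wraps to -461 = 1000110011
R = -461 + 208 = -253 = 1100000011
R = NOT 1100000011 = 0011111100 = 252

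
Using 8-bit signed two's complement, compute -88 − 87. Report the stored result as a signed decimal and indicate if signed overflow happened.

-88 → 10101000
87 → 01010111
Subtract via negate-and-add: invert 01010111 + 1 = 10101001 (i.e. -87).
  10101000
+ 10101001
= 01010001  (discard carry-out 1)
Result 01010001: MSB = 0 → value 81.
Both addends (after negating the subtrahend) are negative but the stored result is non-negative: signed overflow. The true value -88 − 87 = -175 lies outside [-128, 127].

81; overflow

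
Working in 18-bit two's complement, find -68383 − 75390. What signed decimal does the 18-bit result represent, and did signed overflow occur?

-68383 → 101111010011100001
75390 → 010010011001111110
Subtract via negate-and-add: invert 010010011001111110 + 1 = 101101100110000010 (i.e. -75390).
  101111010011100001
+ 101101100110000010
= 011100111001100011  (discard carry-out 1)
Result 011100111001100011: MSB = 0 → value 118371.
Both addends (after negating the subtrahend) are negative but the stored result is non-negative: signed overflow. The true value -68383 − 75390 = -143773 lies outside [-131072, 131071].

118371; overflow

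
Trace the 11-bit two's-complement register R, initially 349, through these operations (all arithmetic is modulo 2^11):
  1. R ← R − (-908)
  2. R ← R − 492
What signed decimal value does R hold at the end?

765

Start: R = 349 = 00101011101.
R = 349 − (-908) = 1257; wraps to -791 = 10011101001
R = -791 − 492 = -1283; wraps to 765 = 01011111101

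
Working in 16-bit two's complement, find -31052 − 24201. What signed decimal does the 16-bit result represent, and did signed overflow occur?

-31052 → 1000011010110100
24201 → 0101111010001001
Subtract via negate-and-add: invert 0101111010001001 + 1 = 1010000101110111 (i.e. -24201).
  1000011010110100
+ 1010000101110111
= 0010100000101011  (discard carry-out 1)
Result 0010100000101011: MSB = 0 → value 10283.
Both addends (after negating the subtrahend) are negative but the stored result is non-negative: signed overflow. The true value -31052 − 24201 = -55253 lies outside [-32768, 32767].

10283; overflow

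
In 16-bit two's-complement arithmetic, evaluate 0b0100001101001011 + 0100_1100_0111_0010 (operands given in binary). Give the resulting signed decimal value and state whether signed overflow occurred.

0b0100001101001011 → 0100001101001011 = 17227 (signed)
0100_1100_0111_0010 → 0100110001110010 = 19570 (signed)
  0100001101001011
+ 0100110001110010
= 1000111110111101
Result 1000111110111101: MSB = 1 → 36797 − 65536 = -28739.
Both addends are non-negative but the stored result is negative: signed overflow. The true value 17227 + 19570 = 36797 lies outside [-32768, 32767].

-28739; overflow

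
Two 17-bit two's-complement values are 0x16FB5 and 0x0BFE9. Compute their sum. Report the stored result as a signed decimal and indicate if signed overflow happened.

12190; no overflow

0x16FB5 = 10110111110110101 = -36939 (signed)
0x0BFE9 = 01011111111101001 = 49129 (signed)
  10110111110110101
+ 01011111111101001
= 00010111110011110  (discard carry-out 1)
Result 00010111110011110: MSB = 0 → value 12190.
Addends have opposite signs, so signed overflow cannot occur.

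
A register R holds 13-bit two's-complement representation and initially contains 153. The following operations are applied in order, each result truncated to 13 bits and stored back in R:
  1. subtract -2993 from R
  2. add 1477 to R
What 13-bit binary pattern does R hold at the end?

Start: R = 153 = 0000010011001.
R = 153 − (-2993) = 3146 = 0110001001010
R = 3146 + 1477 = 4623; wraps to -3569 = 1001000001111

1001000001111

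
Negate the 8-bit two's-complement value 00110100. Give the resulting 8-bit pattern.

11001100

Invert: 11001011. Add 1: 11001100.
Check: 00110100 = 52, 11001100 = -52.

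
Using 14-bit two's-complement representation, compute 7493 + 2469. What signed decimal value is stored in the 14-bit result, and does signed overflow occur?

-6422; overflow

7493 → 01110101000101
2469 → 00100110100101
  01110101000101
+ 00100110100101
= 10011011101010
Result 10011011101010: MSB = 1 → 9962 − 16384 = -6422.
Both addends are non-negative but the stored result is negative: signed overflow. The true value 7493 + 2469 = 9962 lies outside [-8192, 8191].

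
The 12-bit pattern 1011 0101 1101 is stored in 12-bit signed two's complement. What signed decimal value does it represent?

MSB is 1, so the value is negative.
Invert: 010010100010. Add 1: 010010100011 = 1187. So the value is −1187.

-1187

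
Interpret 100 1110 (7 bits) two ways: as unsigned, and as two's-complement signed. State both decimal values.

Unsigned: 1001110 = 78.
Signed: MSB=1 → 78 − 128 = -50.

unsigned = 78, signed = -50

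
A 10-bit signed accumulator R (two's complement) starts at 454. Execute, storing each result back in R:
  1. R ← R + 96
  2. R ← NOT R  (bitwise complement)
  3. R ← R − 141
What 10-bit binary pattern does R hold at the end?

0101001100

Start: R = 454 = 0111000110.
R = 454 + 96 = 550; wraps to -474 = 1000100110
R = NOT 1000100110 = 0111011001 = 473
R = 473 − 141 = 332 = 0101001100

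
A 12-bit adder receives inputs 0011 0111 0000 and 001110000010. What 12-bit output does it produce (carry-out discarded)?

011011110010

  001101110000
+ 001110000010
= 011011110010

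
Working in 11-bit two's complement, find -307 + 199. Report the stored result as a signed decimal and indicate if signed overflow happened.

-307 → 11011001101
199 → 00011000111
  11011001101
+ 00011000111
= 11110010100
Result 11110010100: MSB = 1 → 1940 − 2048 = -108.
Addends have opposite signs, so signed overflow cannot occur.

-108; no overflow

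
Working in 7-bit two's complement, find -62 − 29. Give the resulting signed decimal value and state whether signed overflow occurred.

37; overflow

-62 → 1000010
29 → 0011101
Subtract via negate-and-add: invert 0011101 + 1 = 1100011 (i.e. -29).
  1000010
+ 1100011
= 0100101  (discard carry-out 1)
Result 0100101: MSB = 0 → value 37.
Both addends (after negating the subtrahend) are negative but the stored result is non-negative: signed overflow. The true value -62 − 29 = -91 lies outside [-64, 63].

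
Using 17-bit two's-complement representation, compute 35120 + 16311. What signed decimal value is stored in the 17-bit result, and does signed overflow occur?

51431; no overflow

35120 → 01000100100110000
16311 → 00011111110110111
  01000100100110000
+ 00011111110110111
= 01100100011100111
Result 01100100011100111: MSB = 0 → value 51431.
Both addends are non-negative and so is the stored result: no signed overflow.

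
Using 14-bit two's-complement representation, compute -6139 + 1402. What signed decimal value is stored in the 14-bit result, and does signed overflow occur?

-6139 → 10100000000101
1402 → 00010101111010
  10100000000101
+ 00010101111010
= 10110101111111
Result 10110101111111: MSB = 1 → 11647 − 16384 = -4737.
Addends have opposite signs, so signed overflow cannot occur.

-4737; no overflow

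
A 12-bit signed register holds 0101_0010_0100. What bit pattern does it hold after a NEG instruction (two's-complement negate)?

101011011100

Invert: 101011011011. Add 1: 101011011100.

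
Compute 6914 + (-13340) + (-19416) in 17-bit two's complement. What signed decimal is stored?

6914 + (-13340) = -6426 (11110011011100110)
-6426 + (-19416) = -25842 (11001101100001110)

-25842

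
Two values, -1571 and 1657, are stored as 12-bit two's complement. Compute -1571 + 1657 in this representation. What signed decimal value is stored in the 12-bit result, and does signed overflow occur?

-1571 → 100111011101
1657 → 011001111001
  100111011101
+ 011001111001
= 000001010110  (discard carry-out 1)
Result 000001010110: MSB = 0 → value 86.
Addends have opposite signs, so signed overflow cannot occur.

86; no overflow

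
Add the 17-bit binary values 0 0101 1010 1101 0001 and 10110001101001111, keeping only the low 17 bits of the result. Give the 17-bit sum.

  00101101011010001
+ 10110001101001111
= 11011111000100000

11011111000100000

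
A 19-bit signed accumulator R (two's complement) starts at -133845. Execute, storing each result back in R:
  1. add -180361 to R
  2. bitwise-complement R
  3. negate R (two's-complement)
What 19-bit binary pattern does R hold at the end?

0110011010010100011

Start: R = -133845 = 1011111010100101011.
R = -133845 + (-180361) = -314206; wraps to 210082 = 0110011010010100010
R = NOT 0110011010010100010 = 1001100101101011101 = -210083
R = −(-210083) = 210083 = 0110011010010100011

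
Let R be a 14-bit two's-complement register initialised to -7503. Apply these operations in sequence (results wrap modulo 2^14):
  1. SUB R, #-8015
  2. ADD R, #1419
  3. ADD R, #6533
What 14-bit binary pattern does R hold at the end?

10000100010000

Start: R = -7503 = 10001010110001.
R = -7503 − (-8015) = 512 = 00001000000000
R = 512 + 1419 = 1931 = 00011110001011
R = 1931 + 6533 = 8464; wraps to -7920 = 10000100010000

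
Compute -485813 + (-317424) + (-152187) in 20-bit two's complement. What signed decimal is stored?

93152

-485813 + (-317424) = -803237 → wraps to 245339 (00111011111001011011)
245339 + (-152187) = 93152 (00010110101111100000)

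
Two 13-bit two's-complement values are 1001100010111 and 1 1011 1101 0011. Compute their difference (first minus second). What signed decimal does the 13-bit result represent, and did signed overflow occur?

1001100010111 = -3305 (signed)
1 1011 1101 0011 → 1101111010011 = -1069 (signed)
Subtract via negate-and-add: invert 1101111010011 + 1 = 0010000101101 (i.e. 1069).
  1001100010111
+ 0010000101101
= 1011101000100
Result 1011101000100: MSB = 1 → 5956 − 8192 = -2236.
Addends (after negating the subtrahend) have opposite signs, so signed overflow cannot occur.

-2236; no overflow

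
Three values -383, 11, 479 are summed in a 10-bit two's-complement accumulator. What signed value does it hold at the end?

-383 + 11 = -372 (1010001100)
-372 + 479 = 107 (0001101011)

107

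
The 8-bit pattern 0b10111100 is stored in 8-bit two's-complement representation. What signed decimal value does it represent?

-68

MSB is 1, so the value is negative.
Invert: 01000011. Add 1: 01000100 = 68. So the value is −68.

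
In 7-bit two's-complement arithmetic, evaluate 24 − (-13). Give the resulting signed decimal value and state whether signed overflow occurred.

37; no overflow

24 → 0011000
-13 → 1110011
Subtract via negate-and-add: invert 1110011 + 1 = 0001101 (i.e. 13).
  0011000
+ 0001101
= 0100101
Result 0100101: MSB = 0 → value 37.
Both addends (after negating the subtrahend) are non-negative and so is the stored result: no signed overflow.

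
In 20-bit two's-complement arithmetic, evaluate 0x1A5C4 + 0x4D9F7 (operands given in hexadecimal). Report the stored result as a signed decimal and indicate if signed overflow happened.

425915; no overflow

0x1A5C4 = 00011010010111000100 = 107972 (signed)
0x4D9F7 = 01001101100111110111 = 317943 (signed)
  00011010010111000100
+ 01001101100111110111
= 01100111111110111011
Result 01100111111110111011: MSB = 0 → value 425915.
Both addends are non-negative and so is the stored result: no signed overflow.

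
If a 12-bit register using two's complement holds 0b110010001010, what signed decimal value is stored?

-886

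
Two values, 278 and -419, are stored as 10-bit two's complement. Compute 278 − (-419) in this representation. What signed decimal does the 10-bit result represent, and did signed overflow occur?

-327; overflow

278 → 0100010110
-419 → 1001011101
Subtract via negate-and-add: invert 1001011101 + 1 = 0110100011 (i.e. 419).
  0100010110
+ 0110100011
= 1010111001
Result 1010111001: MSB = 1 → 697 − 1024 = -327.
Both addends (after negating the subtrahend) are non-negative but the stored result is negative: signed overflow. The true value 278 − (-419) = 697 lies outside [-512, 511].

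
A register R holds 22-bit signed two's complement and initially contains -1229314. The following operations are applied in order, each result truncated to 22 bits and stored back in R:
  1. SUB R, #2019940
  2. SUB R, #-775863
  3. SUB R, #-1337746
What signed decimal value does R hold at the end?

-1135645

Start: R = -1229314 = 1011010011110111111110.
R = -1229314 − 2019940 = -3249254; wraps to 945050 = 0011100110101110011010
R = 945050 − (-775863) = 1720913 = 0110100100001001010001
R = 1720913 − (-1337746) = 3058659; wraps to -1135645 = 1011101010101111100011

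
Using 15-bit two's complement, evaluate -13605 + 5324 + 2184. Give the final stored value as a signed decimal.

-6097

-13605 + 5324 = -8281 (101111110100111)
-8281 + 2184 = -6097 (110100000101111)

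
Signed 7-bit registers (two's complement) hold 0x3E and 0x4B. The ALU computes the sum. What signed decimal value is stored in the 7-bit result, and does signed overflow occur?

0x3E = 0111110 = 62 (signed)
0x4B = 1001011 = -53 (signed)
  0111110
+ 1001011
= 0001001  (discard carry-out 1)
Result 0001001: MSB = 0 → value 9.
Addends have opposite signs, so signed overflow cannot occur.

9; no overflow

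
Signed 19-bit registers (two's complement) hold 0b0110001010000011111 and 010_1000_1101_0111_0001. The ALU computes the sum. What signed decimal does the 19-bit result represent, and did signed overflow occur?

-155248; overflow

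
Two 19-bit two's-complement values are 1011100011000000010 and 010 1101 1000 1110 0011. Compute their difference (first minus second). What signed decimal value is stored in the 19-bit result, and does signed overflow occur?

191775; overflow

1011100011000000010 = -145918 (signed)
010 1101 1000 1110 0011 → 0101101100011100011 = 186595 (signed)
Subtract via negate-and-add: invert 0101101100011100011 + 1 = 1010010011100011101 (i.e. -186595).
  1011100011000000010
+ 1010010011100011101
= 0101110110100011111  (discard carry-out 1)
Result 0101110110100011111: MSB = 0 → value 191775.
Both addends (after negating the subtrahend) are negative but the stored result is non-negative: signed overflow. The true value -145918 − 186595 = -332513 lies outside [-262144, 262143].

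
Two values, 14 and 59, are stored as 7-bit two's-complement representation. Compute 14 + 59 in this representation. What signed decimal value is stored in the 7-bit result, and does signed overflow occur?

-55; overflow

14 → 0001110
59 → 0111011
  0001110
+ 0111011
= 1001001
Result 1001001: MSB = 1 → 73 − 128 = -55.
Both addends are non-negative but the stored result is negative: signed overflow. The true value 14 + 59 = 73 lies outside [-64, 63].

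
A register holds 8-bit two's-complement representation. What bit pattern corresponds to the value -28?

|-28| = 28 = 00011100 in 8 bits.
Invert the bits: 11100011. Add 1: 11100100.

11100100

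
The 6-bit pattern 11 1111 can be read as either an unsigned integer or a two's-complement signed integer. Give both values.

unsigned = 63, signed = -1

Unsigned: 111111 = 63.
Signed: MSB=1 → 63 − 64 = -1.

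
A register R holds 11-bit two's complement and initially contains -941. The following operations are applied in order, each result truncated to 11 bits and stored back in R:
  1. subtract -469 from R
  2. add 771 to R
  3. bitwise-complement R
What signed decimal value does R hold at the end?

Start: R = -941 = 10001010011.
R = -941 − (-469) = -472 = 11000101000
R = -472 + 771 = 299 = 00100101011
R = NOT 00100101011 = 11011010100 = -300

-300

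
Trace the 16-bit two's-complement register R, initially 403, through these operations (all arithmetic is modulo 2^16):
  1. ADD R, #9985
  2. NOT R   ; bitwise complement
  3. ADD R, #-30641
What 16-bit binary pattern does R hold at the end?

Start: R = 403 = 0000000110010011.
R = 403 + 9985 = 10388 = 0010100010010100
R = NOT 0010100010010100 = 1101011101101011 = -10389
R = -10389 + (-30641) = -41030; wraps to 24506 = 0101111110111010

0101111110111010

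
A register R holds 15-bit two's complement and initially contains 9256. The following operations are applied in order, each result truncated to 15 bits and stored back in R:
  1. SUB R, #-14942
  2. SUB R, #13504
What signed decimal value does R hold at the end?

Start: R = 9256 = 010010000101000.
R = 9256 − (-14942) = 24198; wraps to -8570 = 101111010000110
R = -8570 − 13504 = -22074; wraps to 10694 = 010100111000110

10694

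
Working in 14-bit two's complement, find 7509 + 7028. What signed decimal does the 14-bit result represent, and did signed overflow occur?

7509 → 01110101010101
7028 → 01101101110100
  01110101010101
+ 01101101110100
= 11100011001001
Result 11100011001001: MSB = 1 → 14537 − 16384 = -1847.
Both addends are non-negative but the stored result is negative: signed overflow. The true value 7509 + 7028 = 14537 lies outside [-8192, 8191].

-1847; overflow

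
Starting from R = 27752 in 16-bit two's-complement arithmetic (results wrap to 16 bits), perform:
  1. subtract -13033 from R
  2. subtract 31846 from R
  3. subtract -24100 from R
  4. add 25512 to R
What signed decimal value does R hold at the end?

-6985

Start: R = 27752 = 0110110001101000.
R = 27752 − (-13033) = 40785; wraps to -24751 = 1001111101010001
R = -24751 − 31846 = -56597; wraps to 8939 = 0010001011101011
R = 8939 − (-24100) = 33039; wraps to -32497 = 1000000100001111
R = -32497 + 25512 = -6985 = 1110010010110111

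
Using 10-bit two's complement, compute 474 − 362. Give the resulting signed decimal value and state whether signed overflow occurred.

474 → 0111011010
362 → 0101101010
Subtract via negate-and-add: invert 0101101010 + 1 = 1010010110 (i.e. -362).
  0111011010
+ 1010010110
= 0001110000  (discard carry-out 1)
Result 0001110000: MSB = 0 → value 112.
Addends (after negating the subtrahend) have opposite signs, so signed overflow cannot occur.

112; no overflow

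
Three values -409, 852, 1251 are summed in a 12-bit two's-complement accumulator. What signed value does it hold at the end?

1694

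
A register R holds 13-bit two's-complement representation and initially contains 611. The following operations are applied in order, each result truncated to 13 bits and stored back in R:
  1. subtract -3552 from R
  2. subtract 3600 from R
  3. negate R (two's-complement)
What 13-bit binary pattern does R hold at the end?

1110111001101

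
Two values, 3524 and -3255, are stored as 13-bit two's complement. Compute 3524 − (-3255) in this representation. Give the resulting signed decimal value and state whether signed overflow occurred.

-1413; overflow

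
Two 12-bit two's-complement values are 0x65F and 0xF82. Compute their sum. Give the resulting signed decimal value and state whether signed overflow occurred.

0x65F = 011001011111 = 1631 (signed)
0xF82 = 111110000010 = -126 (signed)
  011001011111
+ 111110000010
= 010111100001  (discard carry-out 1)
Result 010111100001: MSB = 0 → value 1505.
Addends have opposite signs, so signed overflow cannot occur.

1505; no overflow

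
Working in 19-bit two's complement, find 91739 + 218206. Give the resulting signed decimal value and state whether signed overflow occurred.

91739 → 0010110011001011011
218206 → 0110101010001011110
  0010110011001011011
+ 0110101010001011110
= 1001011101010111001
Result 1001011101010111001: MSB = 1 → 309945 − 524288 = -214343.
Both addends are non-negative but the stored result is negative: signed overflow. The true value 91739 + 218206 = 309945 lies outside [-262144, 262143].

-214343; overflow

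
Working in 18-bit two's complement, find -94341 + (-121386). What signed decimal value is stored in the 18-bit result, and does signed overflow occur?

46417; overflow

-94341 → 101000111101111011
-121386 → 100010010111010110
  101000111101111011
+ 100010010111010110
= 001011010101010001  (discard carry-out 1)
Result 001011010101010001: MSB = 0 → value 46417.
Both addends are negative but the stored result is non-negative: signed overflow. The true value -94341 + (-121386) = -215727 lies outside [-131072, 131071].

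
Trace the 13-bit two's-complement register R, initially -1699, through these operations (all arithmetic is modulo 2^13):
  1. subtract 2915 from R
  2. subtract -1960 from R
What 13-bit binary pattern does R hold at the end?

1010110100010

Start: R = -1699 = 1100101011101.
R = -1699 − 2915 = -4614; wraps to 3578 = 0110111111010
R = 3578 − (-1960) = 5538; wraps to -2654 = 1010110100010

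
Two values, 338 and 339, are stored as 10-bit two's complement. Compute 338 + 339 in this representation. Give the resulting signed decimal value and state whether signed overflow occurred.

-347; overflow

338 → 0101010010
339 → 0101010011
  0101010010
+ 0101010011
= 1010100101
Result 1010100101: MSB = 1 → 677 − 1024 = -347.
Both addends are non-negative but the stored result is negative: signed overflow. The true value 338 + 339 = 677 lies outside [-512, 511].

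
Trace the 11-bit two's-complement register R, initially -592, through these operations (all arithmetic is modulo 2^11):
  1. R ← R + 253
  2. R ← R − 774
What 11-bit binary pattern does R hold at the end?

01110100111

Start: R = -592 = 10110110000.
R = -592 + 253 = -339 = 11010101101
R = -339 − 774 = -1113; wraps to 935 = 01110100111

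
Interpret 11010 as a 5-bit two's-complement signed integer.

-6

MSB is 1, so the value is negative.
Unsigned reading: 26. Subtract 2^5 = 32: 26 − 32 = -6.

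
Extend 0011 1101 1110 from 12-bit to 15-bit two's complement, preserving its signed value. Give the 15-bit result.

000001111011110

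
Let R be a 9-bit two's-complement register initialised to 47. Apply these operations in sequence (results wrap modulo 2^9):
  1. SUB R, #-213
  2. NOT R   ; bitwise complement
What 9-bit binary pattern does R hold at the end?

011111011

Start: R = 47 = 000101111.
R = 47 − (-213) = 260; wraps to -252 = 100000100
R = NOT 100000100 = 011111011 = 251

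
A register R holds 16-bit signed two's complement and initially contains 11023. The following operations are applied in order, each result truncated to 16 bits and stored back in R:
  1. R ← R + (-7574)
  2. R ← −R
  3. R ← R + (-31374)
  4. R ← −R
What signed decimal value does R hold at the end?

Start: R = 11023 = 0010101100001111.
R = 11023 + (-7574) = 3449 = 0000110101111001
R = −(3449) = -3449 = 1111001010000111
R = -3449 + (-31374) = -34823; wraps to 30713 = 0111011111111001
R = −(30713) = -30713 = 1000100000000111

-30713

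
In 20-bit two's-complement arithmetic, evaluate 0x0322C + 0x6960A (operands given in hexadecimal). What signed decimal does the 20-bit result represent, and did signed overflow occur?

0x0322C = 00000011001000101100 = 12844 (signed)
0x6960A = 01101001011000001010 = 431626 (signed)
  00000011001000101100
+ 01101001011000001010
= 01101100100000110110
Result 01101100100000110110: MSB = 0 → value 444470.
Both addends are non-negative and so is the stored result: no signed overflow.

444470; no overflow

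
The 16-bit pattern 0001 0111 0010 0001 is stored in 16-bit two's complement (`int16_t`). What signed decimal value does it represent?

5921

MSB is 0, so the value is non-negative: 0001011100100001 = 5921.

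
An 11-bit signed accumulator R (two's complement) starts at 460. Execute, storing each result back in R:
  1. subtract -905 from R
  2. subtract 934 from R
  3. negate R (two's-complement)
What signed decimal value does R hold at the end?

Start: R = 460 = 00111001100.
R = 460 − (-905) = 1365; wraps to -683 = 10101010101
R = -683 − 934 = -1617; wraps to 431 = 00110101111
R = −(431) = -431 = 11001010001

-431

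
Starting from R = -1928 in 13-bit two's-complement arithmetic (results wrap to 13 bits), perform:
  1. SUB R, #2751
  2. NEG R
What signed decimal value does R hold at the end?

Start: R = -1928 = 1100001111000.
R = -1928 − 2751 = -4679; wraps to 3513 = 0110110111001
R = −(3513) = -3513 = 1001001000111

-3513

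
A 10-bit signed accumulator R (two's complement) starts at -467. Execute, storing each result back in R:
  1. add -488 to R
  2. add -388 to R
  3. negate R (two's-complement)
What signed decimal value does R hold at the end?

Start: R = -467 = 1000101101.
R = -467 + (-488) = -955; wraps to 69 = 0001000101
R = 69 + (-388) = -319 = 1011000001
R = −(-319) = 319 = 0100111111

319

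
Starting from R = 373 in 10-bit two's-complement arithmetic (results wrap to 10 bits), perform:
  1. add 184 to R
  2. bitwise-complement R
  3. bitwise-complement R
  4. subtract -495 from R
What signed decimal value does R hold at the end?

Start: R = 373 = 0101110101.
R = 373 + 184 = 557; wraps to -467 = 1000101101
R = NOT 1000101101 = 0111010010 = 466
R = NOT 0111010010 = 1000101101 = -467
R = -467 − (-495) = 28 = 0000011100

28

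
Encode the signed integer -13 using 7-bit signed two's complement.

1110011

|-13| = 13 = 0001101 in 7 bits.
Invert the bits: 1110010. Add 1: 1110011.
Check: 1110011 reads as 115 − 128 = -13.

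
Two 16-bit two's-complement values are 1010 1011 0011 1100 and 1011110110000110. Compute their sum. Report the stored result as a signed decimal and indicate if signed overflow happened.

1010 1011 0011 1100 → 1010101100111100 = -21700 (signed)
1011110110000110 = -17018 (signed)
  1010101100111100
+ 1011110110000110
= 0110100011000010  (discard carry-out 1)
Result 0110100011000010: MSB = 0 → value 26818.
Both addends are negative but the stored result is non-negative: signed overflow. The true value -21700 + (-17018) = -38718 lies outside [-32768, 32767].

26818; overflow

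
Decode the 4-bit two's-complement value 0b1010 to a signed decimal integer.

-6

MSB is 1, so the value is negative.
Invert: 0101. Add 1: 0110 = 6. So the value is −6.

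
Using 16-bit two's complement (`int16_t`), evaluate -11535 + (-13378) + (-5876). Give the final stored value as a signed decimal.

-11535 + (-13378) = -24913 (1001111010101111)
-24913 + (-5876) = -30789 (1000011110111011)

-30789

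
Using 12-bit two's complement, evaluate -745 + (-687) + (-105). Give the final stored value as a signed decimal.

-745 + (-687) = -1432 (101001101000)
-1432 + (-105) = -1537 (100111111111)

-1537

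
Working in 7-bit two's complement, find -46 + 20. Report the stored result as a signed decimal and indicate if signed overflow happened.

-46 → 1010010
20 → 0010100
  1010010
+ 0010100
= 1100110
Result 1100110: MSB = 1 → 102 − 128 = -26.
Addends have opposite signs, so signed overflow cannot occur.

-26; no overflow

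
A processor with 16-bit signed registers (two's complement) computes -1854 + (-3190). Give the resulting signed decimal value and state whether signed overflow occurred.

-1854 → 1111100011000010
-3190 → 1111001110001010
  1111100011000010
+ 1111001110001010
= 1110110001001100  (discard carry-out 1)
Result 1110110001001100: MSB = 1 → 60492 − 65536 = -5044.
Both addends are negative and so is the stored result: no signed overflow.

-5044; no overflow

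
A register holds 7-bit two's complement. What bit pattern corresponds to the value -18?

|-18| = 18 = 0010010 in 7 bits.
Invert the bits: 1101101. Add 1: 1101110.
Check: 1101110 reads as 110 − 128 = -18.

1101110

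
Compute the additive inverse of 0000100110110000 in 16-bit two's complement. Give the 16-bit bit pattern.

1111011001010000

Invert: 1111011001001111. Add 1: 1111011001010000.
Check: 0000100110110000 = 2480, 1111011001010000 = -2480.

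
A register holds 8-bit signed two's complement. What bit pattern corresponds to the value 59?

00111011

59 is non-negative, so write it directly in 8 bits: 00111011.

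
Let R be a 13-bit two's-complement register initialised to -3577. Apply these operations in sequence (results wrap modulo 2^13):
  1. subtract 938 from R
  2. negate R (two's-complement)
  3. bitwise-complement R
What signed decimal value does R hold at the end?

Start: R = -3577 = 1001000000111.
R = -3577 − 938 = -4515; wraps to 3677 = 0111001011101
R = −(3677) = -3677 = 1000110100011
R = NOT 1000110100011 = 0111001011100 = 3676

3676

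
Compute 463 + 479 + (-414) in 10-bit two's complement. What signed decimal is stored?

-496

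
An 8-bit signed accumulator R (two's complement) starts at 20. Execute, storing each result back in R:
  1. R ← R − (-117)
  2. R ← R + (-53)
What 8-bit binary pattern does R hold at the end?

01010100

Start: R = 20 = 00010100.
R = 20 − (-117) = 137; wraps to -119 = 10001001
R = -119 + (-53) = -172; wraps to 84 = 01010100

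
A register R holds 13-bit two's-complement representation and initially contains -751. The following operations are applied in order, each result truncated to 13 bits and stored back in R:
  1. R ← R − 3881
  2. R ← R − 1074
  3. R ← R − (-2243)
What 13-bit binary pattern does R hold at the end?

1001001111001

Start: R = -751 = 1110100010001.
R = -751 − 3881 = -4632; wraps to 3560 = 0110111101000
R = 3560 − 1074 = 2486 = 0100110110110
R = 2486 − (-2243) = 4729; wraps to -3463 = 1001001111001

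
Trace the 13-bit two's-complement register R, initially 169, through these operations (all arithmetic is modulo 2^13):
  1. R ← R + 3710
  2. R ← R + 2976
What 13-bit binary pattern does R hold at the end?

1101011000111

Start: R = 169 = 0000010101001.
R = 169 + 3710 = 3879 = 0111100100111
R = 3879 + 2976 = 6855; wraps to -1337 = 1101011000111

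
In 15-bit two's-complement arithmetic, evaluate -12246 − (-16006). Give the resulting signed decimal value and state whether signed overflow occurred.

3760; no overflow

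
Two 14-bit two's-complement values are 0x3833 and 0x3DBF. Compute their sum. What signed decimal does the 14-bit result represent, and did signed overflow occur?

0x3833 = 11100000110011 = -1997 (signed)
0x3DBF = 11110110111111 = -577 (signed)
  11100000110011
+ 11110110111111
= 11010111110010  (discard carry-out 1)
Result 11010111110010: MSB = 1 → 13810 − 16384 = -2574.
Both addends are negative and so is the stored result: no signed overflow.

-2574; no overflow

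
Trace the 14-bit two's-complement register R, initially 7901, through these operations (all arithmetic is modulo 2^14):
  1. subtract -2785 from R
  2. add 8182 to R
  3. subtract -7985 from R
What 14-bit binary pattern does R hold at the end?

Start: R = 7901 = 01111011011101.
R = 7901 − (-2785) = 10686; wraps to -5698 = 10100110111110
R = -5698 + 8182 = 2484 = 00100110110100
R = 2484 − (-7985) = 10469; wraps to -5915 = 10100011100101

10100011100101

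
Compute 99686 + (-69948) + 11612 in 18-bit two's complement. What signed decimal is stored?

41350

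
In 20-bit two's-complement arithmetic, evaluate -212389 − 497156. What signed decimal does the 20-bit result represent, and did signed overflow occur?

339031; overflow

-212389 → 11001100001001011011
497156 → 01111001011000000100
Subtract via negate-and-add: invert 01111001011000000100 + 1 = 10000110100111111100 (i.e. -497156).
  11001100001001011011
+ 10000110100111111100
= 01010010110001010111  (discard carry-out 1)
Result 01010010110001010111: MSB = 0 → value 339031.
Both addends (after negating the subtrahend) are negative but the stored result is non-negative: signed overflow. The true value -212389 − 497156 = -709545 lies outside [-524288, 524287].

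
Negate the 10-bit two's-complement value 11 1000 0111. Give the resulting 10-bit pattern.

0001111001

Invert: 0001111000. Add 1: 0001111001.
Check: 1110000111 = -121, 0001111001 = 121.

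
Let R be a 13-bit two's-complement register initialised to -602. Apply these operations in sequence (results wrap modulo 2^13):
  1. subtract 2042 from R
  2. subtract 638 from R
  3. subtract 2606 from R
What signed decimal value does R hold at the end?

2304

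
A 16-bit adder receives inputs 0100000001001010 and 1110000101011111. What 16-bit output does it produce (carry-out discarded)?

0010000110101001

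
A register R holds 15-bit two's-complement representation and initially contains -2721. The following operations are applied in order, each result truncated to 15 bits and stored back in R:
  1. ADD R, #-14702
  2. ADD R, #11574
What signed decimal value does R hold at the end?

-5849

Start: R = -2721 = 111010101011111.
R = -2721 + (-14702) = -17423; wraps to 15345 = 011101111110001
R = 15345 + 11574 = 26919; wraps to -5849 = 110100100100111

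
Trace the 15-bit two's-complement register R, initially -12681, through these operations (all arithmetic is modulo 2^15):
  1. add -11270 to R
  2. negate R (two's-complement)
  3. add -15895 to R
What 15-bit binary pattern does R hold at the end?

Start: R = -12681 = 100111001110111.
R = -12681 + (-11270) = -23951; wraps to 8817 = 010001001110001
R = −(8817) = -8817 = 101110110001111
R = -8817 + (-15895) = -24712; wraps to 8056 = 001111101111000

001111101111000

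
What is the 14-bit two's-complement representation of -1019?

|-1019| = 1019 = 00001111111011 in 14 bits.
Invert the bits: 11110000000100. Add 1: 11110000000101.
Check: 11110000000101 reads as 15365 − 16384 = -1019.

11110000000101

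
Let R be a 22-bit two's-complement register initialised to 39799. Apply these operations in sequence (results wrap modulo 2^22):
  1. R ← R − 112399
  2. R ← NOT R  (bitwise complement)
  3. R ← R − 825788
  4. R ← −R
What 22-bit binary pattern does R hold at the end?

0010110111111000100101

Start: R = 39799 = 0000001001101101110111.
R = 39799 − 112399 = -72600 = 1111101110010001101000
R = NOT 1111101110010001101000 = 0000010001101110010111 = 72599
R = 72599 − 825788 = -753189 = 1101001000000111011011
R = −(-753189) = 753189 = 0010110111111000100101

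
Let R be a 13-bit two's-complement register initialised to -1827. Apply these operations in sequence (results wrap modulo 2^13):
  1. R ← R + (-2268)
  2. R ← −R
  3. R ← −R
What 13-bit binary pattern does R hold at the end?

Start: R = -1827 = 1100011011101.
R = -1827 + (-2268) = -4095 = 1000000000001
R = −(-4095) = 4095 = 0111111111111
R = −(4095) = -4095 = 1000000000001

1000000000001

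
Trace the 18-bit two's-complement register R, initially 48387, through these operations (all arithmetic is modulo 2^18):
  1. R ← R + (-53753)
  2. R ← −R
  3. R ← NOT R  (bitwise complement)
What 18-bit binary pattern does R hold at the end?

Start: R = 48387 = 001011110100000011.
R = 48387 + (-53753) = -5366 = 111110101100001010
R = −(-5366) = 5366 = 000001010011110110
R = NOT 000001010011110110 = 111110101100001001 = -5367

111110101100001001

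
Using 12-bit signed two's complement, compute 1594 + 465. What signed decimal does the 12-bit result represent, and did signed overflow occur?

-2037; overflow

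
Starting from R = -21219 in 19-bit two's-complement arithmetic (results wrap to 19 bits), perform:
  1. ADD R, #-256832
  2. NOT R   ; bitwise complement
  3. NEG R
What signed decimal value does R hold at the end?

246238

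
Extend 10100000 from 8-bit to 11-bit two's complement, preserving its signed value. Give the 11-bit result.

11110100000

MSB of 10100000 is 1; replicate it into the new high bits.
111|10100000 → 11110100000 (still -96).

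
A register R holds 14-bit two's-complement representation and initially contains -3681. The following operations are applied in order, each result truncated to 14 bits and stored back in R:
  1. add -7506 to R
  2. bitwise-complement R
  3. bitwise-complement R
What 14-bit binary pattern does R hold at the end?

01010001001101

Start: R = -3681 = 11000110011111.
R = -3681 + (-7506) = -11187; wraps to 5197 = 01010001001101
R = NOT 01010001001101 = 10101110110010 = -5198
R = NOT 10101110110010 = 01010001001101 = 5197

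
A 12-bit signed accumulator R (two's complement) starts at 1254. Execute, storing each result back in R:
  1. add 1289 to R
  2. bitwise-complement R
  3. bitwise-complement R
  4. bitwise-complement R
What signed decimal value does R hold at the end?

1552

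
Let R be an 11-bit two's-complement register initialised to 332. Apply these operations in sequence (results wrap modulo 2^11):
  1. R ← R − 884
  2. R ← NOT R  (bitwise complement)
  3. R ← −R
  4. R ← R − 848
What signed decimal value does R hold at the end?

649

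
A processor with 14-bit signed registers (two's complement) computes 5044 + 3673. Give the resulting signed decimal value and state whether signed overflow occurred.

-7667; overflow

5044 → 01001110110100
3673 → 00111001011001
  01001110110100
+ 00111001011001
= 10001000001101
Result 10001000001101: MSB = 1 → 8717 − 16384 = -7667.
Both addends are non-negative but the stored result is negative: signed overflow. The true value 5044 + 3673 = 8717 lies outside [-8192, 8191].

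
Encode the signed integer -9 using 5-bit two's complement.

10111

|-9| = 9 = 01001 in 5 bits.
Invert the bits: 10110. Add 1: 10111.
Check: 10111 reads as 23 − 32 = -9.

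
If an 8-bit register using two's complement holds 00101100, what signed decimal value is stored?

44

MSB is 0, so the value is non-negative: 00101100 = 44.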